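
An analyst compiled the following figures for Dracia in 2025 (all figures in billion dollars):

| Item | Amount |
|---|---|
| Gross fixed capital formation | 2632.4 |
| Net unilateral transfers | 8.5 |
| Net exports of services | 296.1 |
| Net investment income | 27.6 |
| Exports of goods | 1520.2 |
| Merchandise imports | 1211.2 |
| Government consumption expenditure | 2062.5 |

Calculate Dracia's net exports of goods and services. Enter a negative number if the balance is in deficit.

605.1

Goods balance = 1520.2 - 1211.2 = 309.0
Services balance = 296.1
Trade balance (goods + services) = 309.0 + 296.1 = 605.1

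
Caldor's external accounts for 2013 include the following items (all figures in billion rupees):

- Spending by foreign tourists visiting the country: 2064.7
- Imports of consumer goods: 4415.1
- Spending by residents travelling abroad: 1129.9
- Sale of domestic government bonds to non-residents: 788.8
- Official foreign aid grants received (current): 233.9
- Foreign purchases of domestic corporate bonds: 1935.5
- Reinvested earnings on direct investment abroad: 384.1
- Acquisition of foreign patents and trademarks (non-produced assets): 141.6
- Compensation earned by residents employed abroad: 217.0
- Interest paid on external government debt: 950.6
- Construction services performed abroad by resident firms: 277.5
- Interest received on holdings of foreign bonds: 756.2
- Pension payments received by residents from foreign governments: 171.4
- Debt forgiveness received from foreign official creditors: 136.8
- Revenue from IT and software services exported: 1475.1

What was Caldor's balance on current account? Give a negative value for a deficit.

Goods: -4415.1
Services: 1475.1 + 2064.7 - 1129.9 + 277.5 = 2687.4
Primary income: 756.2 - 950.6 + 384.1 + 217.0 = 406.7
Secondary income: 233.9 + 171.4 = 405.3
Current account = (-4415.1) + 2687.4 + 406.7 + 405.3 = -915.7
(Excluded from the current account — financial account: sale of domestic government bonds to non-residents 788.8, foreign purchases of domestic corporate bonds 1935.5; capital account: acquisition of foreign patents and trademarks (non-produced assets) 141.6, debt forgiveness received from foreign official creditors 136.8.)

-915.7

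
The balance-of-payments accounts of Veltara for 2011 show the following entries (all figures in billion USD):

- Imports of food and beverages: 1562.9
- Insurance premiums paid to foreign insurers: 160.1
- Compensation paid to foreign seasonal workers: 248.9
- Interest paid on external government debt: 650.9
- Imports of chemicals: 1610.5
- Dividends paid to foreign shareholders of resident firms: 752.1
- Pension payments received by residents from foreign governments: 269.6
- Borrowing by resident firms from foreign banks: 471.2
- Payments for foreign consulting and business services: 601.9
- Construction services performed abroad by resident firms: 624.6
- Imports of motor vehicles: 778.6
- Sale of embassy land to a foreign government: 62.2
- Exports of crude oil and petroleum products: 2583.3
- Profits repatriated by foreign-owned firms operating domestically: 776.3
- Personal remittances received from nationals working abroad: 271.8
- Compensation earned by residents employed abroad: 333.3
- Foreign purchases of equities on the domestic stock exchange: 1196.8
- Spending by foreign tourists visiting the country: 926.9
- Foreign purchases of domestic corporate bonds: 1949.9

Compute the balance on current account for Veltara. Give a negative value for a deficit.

Goods: -778.6 - 1562.9 + 2583.3 - 1610.5 = -1368.7
Services: -160.1 - 601.9 + 624.6 + 926.9 = 789.5
Primary income: -650.9 + 333.3 - 752.1 - 776.3 - 248.9 = -2094.9
Secondary income: 269.6 + 271.8 = 541.4
Current account = (-1368.7) + 789.5 + (-2094.9) + 541.4 = -2132.7
(Excluded from the current account — financial account: borrowing by resident firms from foreign banks 471.2, foreign purchases of equities on the domestic stock exchange 1196.8, foreign purchases of domestic corporate bonds 1949.9; capital account: sale of embassy land to a foreign government 62.2.)

-2132.7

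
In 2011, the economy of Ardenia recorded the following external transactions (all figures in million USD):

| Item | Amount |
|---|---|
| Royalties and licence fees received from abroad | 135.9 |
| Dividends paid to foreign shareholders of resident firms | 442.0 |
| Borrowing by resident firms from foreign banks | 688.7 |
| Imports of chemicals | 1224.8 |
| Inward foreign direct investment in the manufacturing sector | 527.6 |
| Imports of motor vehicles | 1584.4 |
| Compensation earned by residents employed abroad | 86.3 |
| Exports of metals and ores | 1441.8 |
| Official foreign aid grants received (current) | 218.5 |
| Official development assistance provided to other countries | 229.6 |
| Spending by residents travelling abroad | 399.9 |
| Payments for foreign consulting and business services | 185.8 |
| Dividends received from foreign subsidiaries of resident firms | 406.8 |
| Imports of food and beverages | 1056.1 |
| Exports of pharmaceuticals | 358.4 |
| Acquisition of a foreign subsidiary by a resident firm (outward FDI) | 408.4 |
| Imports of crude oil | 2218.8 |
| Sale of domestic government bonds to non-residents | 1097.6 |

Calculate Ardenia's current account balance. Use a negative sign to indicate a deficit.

-4693.7

Goods: -1224.8 + 1441.8 - 2218.8 + 358.4 - 1056.1 - 1584.4 = -4283.9
Services: -185.8 - 399.9 + 135.9 = -449.8
Primary income: 86.3 - 442.0 + 406.8 = 51.1
Secondary income: 218.5 - 229.6 = -11.1
Current account = (-4283.9) + (-449.8) + 51.1 + (-11.1) = -4693.7
(Excluded from the current account — financial account: borrowing by resident firms from foreign banks 688.7, inward foreign direct investment in the manufacturing sector 527.6, acquisition of a foreign subsidiary by a resident firm (outward FDI) 408.4, sale of domestic government bonds to non-residents 1097.6.)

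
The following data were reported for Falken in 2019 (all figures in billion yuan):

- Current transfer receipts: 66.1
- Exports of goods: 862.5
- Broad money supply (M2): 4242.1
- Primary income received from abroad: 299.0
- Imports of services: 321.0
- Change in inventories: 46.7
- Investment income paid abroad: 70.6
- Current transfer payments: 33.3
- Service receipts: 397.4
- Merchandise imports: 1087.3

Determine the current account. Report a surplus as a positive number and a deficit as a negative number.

Goods balance = 862.5 - 1087.3 = -224.8
Services balance = 397.4 - 321.0 = 76.4
Trade balance (goods + services) = -224.8 + 76.4 = -148.4
Net primary income = 299.0 - 70.6 = 228.4
Net secondary income = 66.1 - 33.3 = 32.8
Current account = -148.4 + 228.4 + 32.8 = 112.8

112.8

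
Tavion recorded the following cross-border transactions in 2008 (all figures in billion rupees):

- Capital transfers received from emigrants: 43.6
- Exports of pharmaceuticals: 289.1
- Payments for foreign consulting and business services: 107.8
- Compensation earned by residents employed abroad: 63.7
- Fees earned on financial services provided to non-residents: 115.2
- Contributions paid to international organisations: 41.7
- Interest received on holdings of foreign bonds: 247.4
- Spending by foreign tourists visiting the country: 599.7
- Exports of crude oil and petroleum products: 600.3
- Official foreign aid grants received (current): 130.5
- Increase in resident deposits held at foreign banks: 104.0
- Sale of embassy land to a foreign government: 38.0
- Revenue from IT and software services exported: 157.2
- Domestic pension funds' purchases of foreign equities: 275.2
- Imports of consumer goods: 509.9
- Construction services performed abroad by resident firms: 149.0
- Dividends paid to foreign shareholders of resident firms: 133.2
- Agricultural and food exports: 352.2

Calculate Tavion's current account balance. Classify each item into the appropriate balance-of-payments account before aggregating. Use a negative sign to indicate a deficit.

Goods: 352.2 + 289.1 + 600.3 - 509.9 = 731.7
Services: -107.8 + 599.7 + 115.2 + 157.2 + 149.0 = 913.3
Primary income: -133.2 + 63.7 + 247.4 = 177.9
Secondary income: 130.5 - 41.7 = 88.8
Current account = 731.7 + 913.3 + 177.9 + 88.8 = 1911.7
(Excluded from the current account — capital account: capital transfers received from emigrants 43.6, sale of embassy land to a foreign government 38.0; financial account: increase in resident deposits held at foreign banks 104.0, domestic pension funds' purchases of foreign equities 275.2.)

1911.7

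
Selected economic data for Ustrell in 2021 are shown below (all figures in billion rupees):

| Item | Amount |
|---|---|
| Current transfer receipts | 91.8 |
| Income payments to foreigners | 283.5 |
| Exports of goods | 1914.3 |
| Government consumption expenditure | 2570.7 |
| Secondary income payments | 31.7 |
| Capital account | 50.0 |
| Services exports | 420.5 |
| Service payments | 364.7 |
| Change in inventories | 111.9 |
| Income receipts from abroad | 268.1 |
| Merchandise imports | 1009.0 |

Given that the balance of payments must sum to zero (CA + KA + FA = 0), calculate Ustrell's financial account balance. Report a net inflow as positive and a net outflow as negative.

-1055.8

Goods balance = 1914.3 - 1009.0 = 905.3
Services balance = 420.5 - 364.7 = 55.8
Trade balance (goods + services) = 905.3 + 55.8 = 961.1
Net primary income = 268.1 - 283.5 = -15.4
Net secondary income = 91.8 - 31.7 = 60.1
Current account = 961.1 + (-15.4) + 60.1 = 1005.8
Financial account = -(1005.8 + 50.0) = -1055.8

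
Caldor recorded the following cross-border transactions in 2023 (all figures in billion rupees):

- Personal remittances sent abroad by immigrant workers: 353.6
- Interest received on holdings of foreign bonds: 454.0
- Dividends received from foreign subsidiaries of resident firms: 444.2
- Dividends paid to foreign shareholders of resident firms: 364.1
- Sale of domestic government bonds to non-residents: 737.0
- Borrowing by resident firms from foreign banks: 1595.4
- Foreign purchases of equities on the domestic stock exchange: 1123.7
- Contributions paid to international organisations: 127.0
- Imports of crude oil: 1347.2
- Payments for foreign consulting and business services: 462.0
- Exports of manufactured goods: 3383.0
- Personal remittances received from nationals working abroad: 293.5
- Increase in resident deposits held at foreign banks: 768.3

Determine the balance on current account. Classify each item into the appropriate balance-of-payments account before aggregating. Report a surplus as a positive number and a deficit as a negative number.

1920.8

Goods: 3383.0 - 1347.2 = 2035.8
Services: -462.0
Primary income: 454.0 - 364.1 + 444.2 = 534.1
Secondary income: -127.0 + 293.5 - 353.6 = -187.1
Current account = 2035.8 + (-462.0) + 534.1 + (-187.1) = 1920.8
(Excluded from the current account — financial account: sale of domestic government bonds to non-residents 737.0, borrowing by resident firms from foreign banks 1595.4, foreign purchases of equities on the domestic stock exchange 1123.7, increase in resident deposits held at foreign banks 768.3.)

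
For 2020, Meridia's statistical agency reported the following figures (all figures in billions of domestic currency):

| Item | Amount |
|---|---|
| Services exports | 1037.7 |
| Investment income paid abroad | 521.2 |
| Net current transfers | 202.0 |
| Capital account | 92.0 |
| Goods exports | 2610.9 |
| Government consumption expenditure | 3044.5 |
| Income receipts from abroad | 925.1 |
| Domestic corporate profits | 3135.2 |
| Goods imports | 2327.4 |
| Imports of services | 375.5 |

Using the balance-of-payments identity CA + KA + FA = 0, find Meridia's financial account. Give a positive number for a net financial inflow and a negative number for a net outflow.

Goods balance = 2610.9 - 2327.4 = 283.5
Services balance = 1037.7 - 375.5 = 662.2
Trade balance (goods + services) = 283.5 + 662.2 = 945.7
Net primary income = 925.1 - 521.2 = 403.9
Net secondary income = 202.0
Current account = 945.7 + 403.9 + 202.0 = 1551.6
Financial account = -(1551.6 + 92.0) = -1643.6

-1643.6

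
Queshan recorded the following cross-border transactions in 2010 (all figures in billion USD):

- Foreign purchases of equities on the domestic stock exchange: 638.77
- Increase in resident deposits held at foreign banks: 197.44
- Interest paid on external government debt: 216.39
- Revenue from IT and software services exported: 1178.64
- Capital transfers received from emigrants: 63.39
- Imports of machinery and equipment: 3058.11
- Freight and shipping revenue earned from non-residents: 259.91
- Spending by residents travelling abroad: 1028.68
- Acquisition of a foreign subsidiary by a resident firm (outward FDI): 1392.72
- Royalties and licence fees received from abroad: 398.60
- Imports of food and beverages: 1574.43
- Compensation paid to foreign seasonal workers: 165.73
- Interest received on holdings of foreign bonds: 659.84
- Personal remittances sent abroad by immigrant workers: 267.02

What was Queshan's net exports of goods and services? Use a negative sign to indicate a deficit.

-3824.07

Goods: -3058.11 - 1574.43 = -4632.54
Services: 259.91 + 1178.64 + 398.60 - 1028.68 = 808.47
Trade balance = -4632.54 + 808.47 = -3824.07
(Excluded from the trade balance — financial account: foreign purchases of equities on the domestic stock exchange 638.77, increase in resident deposits held at foreign banks 197.44, acquisition of a foreign subsidiary by a resident firm (outward FDI) 1392.72; primary income: interest paid on external government debt 216.39, compensation paid to foreign seasonal workers 165.73, interest received on holdings of foreign bonds 659.84; capital account: capital transfers received from emigrants 63.39; secondary income: personal remittances sent abroad by immigrant workers 267.02.)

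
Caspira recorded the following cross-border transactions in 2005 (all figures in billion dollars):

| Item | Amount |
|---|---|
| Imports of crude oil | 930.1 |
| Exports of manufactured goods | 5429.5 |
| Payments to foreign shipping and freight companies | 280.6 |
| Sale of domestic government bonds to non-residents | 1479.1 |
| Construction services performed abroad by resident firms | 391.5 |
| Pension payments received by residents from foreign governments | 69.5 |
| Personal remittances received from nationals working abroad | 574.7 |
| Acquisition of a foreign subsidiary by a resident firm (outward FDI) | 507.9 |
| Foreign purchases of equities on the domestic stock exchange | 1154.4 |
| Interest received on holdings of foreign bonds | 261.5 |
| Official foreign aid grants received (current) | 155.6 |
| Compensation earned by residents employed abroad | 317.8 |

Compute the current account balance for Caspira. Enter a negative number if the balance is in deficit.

5989.4

Goods: -930.1 + 5429.5 = 4499.4
Services: -280.6 + 391.5 = 110.9
Primary income: 317.8 + 261.5 = 579.3
Secondary income: 155.6 + 69.5 + 574.7 = 799.8
Current account = 4499.4 + 110.9 + 579.3 + 799.8 = 5989.4
(Excluded from the current account — financial account: sale of domestic government bonds to non-residents 1479.1, acquisition of a foreign subsidiary by a resident firm (outward FDI) 507.9, foreign purchases of equities on the domestic stock exchange 1154.4.)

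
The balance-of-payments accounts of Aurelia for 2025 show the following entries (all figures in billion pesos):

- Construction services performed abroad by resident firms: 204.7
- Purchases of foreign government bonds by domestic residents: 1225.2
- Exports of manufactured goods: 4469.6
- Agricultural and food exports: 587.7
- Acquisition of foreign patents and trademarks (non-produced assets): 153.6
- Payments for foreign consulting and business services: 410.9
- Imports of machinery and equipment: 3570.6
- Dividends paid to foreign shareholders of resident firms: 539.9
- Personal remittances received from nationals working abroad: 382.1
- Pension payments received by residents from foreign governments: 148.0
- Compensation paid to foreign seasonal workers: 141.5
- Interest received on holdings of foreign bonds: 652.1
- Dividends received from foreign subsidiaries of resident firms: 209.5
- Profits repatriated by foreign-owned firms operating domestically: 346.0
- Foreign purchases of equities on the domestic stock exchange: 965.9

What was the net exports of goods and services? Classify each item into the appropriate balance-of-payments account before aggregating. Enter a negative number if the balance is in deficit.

Goods: -3570.6 + 4469.6 + 587.7 = 1486.7
Services: 204.7 - 410.9 = -206.2
Trade balance = 1486.7 + (-206.2) = 1280.5
(Excluded from the trade balance — financial account: purchases of foreign government bonds by domestic residents 1225.2, foreign purchases of equities on the domestic stock exchange 965.9; capital account: acquisition of foreign patents and trademarks (non-produced assets) 153.6; primary income: dividends paid to foreign shareholders of resident firms 539.9, compensation paid to foreign seasonal workers 141.5, interest received on holdings of foreign bonds 652.1, dividends received from foreign subsidiaries of resident firms 209.5, profits repatriated by foreign-owned firms operating domestically 346.0; secondary income: personal remittances received from nationals working abroad 382.1, pension payments received by residents from foreign governments 148.0.)

1280.5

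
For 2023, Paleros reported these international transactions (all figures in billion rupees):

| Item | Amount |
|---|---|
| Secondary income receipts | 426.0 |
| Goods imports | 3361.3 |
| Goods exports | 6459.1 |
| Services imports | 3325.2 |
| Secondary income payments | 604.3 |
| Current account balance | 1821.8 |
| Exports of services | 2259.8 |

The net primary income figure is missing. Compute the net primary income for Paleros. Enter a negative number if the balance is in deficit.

Current account = goods balance + services balance + net primary income + net secondary income
Sum of the known components = 1854.1
Net primary income = CA - (known components) = 1821.8 - 1854.1 = -32.3

-32.3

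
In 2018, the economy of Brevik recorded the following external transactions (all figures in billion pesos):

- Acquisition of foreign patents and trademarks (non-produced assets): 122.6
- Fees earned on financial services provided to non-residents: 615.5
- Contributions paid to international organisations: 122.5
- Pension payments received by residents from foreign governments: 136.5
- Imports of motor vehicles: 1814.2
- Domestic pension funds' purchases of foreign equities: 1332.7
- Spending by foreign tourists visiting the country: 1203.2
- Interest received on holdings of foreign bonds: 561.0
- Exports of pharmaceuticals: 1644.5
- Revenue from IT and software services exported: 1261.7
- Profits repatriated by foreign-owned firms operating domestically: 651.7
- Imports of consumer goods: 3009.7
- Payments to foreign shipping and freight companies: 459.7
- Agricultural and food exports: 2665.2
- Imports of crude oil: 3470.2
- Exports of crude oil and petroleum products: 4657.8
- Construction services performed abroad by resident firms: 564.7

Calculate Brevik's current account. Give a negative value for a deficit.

3782.1

Goods: 2665.2 - 1814.2 + 1644.5 - 3470.2 + 4657.8 - 3009.7 = 673.4
Services: -459.7 + 564.7 + 1261.7 + 1203.2 + 615.5 = 3185.4
Primary income: 561.0 - 651.7 = -90.7
Secondary income: 136.5 - 122.5 = 14.0
Current account = 673.4 + 3185.4 + (-90.7) + 14.0 = 3782.1
(Excluded from the current account — capital account: acquisition of foreign patents and trademarks (non-produced assets) 122.6; financial account: domestic pension funds' purchases of foreign equities 1332.7.)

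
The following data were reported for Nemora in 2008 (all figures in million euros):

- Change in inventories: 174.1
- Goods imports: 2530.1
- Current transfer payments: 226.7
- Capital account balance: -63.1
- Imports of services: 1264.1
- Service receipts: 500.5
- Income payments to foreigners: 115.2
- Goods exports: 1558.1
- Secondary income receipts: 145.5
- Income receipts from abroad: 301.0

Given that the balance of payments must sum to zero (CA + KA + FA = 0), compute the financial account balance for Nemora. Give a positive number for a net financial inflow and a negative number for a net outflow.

Goods balance = 1558.1 - 2530.1 = -972.0
Services balance = 500.5 - 1264.1 = -763.6
Trade balance (goods + services) = -972.0 + (-763.6) = -1735.6
Net primary income = 301.0 - 115.2 = 185.8
Net secondary income = 145.5 - 226.7 = -81.2
Current account = -1735.6 + 185.8 + (-81.2) = -1631.0
Financial account = -(-1631.0 + (-63.1)) = 1694.1

1694.1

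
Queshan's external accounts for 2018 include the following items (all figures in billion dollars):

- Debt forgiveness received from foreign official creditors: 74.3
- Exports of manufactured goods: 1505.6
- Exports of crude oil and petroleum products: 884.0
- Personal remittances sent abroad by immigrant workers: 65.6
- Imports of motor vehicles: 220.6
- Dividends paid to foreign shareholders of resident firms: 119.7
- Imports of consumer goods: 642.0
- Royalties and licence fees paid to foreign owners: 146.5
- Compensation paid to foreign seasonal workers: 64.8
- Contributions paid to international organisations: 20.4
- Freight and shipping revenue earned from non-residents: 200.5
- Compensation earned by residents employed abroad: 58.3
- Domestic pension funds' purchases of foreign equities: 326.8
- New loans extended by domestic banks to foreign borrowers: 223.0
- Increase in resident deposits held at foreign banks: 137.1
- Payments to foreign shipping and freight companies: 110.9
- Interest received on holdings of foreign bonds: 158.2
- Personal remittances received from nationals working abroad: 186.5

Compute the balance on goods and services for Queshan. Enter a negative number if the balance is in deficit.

1470.1

Goods: -220.6 + 884.0 - 642.0 + 1505.6 = 1527.0
Services: -110.9 - 146.5 + 200.5 = -56.9
Trade balance = 1527.0 + (-56.9) = 1470.1
(Excluded from the trade balance — capital account: debt forgiveness received from foreign official creditors 74.3; secondary income: personal remittances sent abroad by immigrant workers 65.6, contributions paid to international organisations 20.4, personal remittances received from nationals working abroad 186.5; primary income: dividends paid to foreign shareholders of resident firms 119.7, compensation paid to foreign seasonal workers 64.8, compensation earned by residents employed abroad 58.3, interest received on holdings of foreign bonds 158.2; financial account: domestic pension funds' purchases of foreign equities 326.8, new loans extended by domestic banks to foreign borrowers 223.0, increase in resident deposits held at foreign banks 137.1.)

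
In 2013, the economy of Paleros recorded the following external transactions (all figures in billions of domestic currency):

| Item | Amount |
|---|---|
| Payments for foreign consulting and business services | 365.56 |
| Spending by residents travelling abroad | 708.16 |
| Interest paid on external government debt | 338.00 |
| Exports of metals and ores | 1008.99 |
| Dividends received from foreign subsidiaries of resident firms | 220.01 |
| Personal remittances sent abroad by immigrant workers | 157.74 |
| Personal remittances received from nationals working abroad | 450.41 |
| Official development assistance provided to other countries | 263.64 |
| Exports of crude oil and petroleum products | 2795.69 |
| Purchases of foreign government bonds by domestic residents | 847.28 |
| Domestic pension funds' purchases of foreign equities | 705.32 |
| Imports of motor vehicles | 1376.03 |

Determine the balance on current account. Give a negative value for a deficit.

1265.97

Goods: 2795.69 - 1376.03 + 1008.99 = 2428.65
Services: -365.56 - 708.16 = -1073.72
Primary income: -338.00 + 220.01 = -117.99
Secondary income: -157.74 - 263.64 + 450.41 = 29.03
Current account = 2428.65 + (-1073.72) + (-117.99) + 29.03 = 1265.97
(Excluded from the current account — financial account: purchases of foreign government bonds by domestic residents 847.28, domestic pension funds' purchases of foreign equities 705.32.)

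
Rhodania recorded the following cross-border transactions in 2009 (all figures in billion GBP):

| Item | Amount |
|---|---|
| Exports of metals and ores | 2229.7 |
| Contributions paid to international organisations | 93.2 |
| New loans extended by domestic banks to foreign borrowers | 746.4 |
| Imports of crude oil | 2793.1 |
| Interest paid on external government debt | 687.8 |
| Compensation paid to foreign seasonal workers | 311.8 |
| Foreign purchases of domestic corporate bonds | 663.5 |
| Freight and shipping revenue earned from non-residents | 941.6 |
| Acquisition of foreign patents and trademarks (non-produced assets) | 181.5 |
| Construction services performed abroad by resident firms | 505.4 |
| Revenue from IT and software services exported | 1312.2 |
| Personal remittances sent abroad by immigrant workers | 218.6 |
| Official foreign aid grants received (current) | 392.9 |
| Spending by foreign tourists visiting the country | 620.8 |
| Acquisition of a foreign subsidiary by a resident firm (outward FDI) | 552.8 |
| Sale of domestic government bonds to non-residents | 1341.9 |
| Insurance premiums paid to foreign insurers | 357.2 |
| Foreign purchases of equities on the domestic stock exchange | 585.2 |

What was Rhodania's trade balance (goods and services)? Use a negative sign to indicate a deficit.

2459.4

Goods: -2793.1 + 2229.7 = -563.4
Services: 1312.2 - 357.2 + 620.8 + 505.4 + 941.6 = 3022.8
Trade balance = -563.4 + 3022.8 = 2459.4
(Excluded from the trade balance — secondary income: contributions paid to international organisations 93.2, personal remittances sent abroad by immigrant workers 218.6, official foreign aid grants received (current) 392.9; financial account: new loans extended by domestic banks to foreign borrowers 746.4, foreign purchases of domestic corporate bonds 663.5, acquisition of a foreign subsidiary by a resident firm (outward FDI) 552.8, sale of domestic government bonds to non-residents 1341.9, foreign purchases of equities on the domestic stock exchange 585.2; primary income: interest paid on external government debt 687.8, compensation paid to foreign seasonal workers 311.8; capital account: acquisition of foreign patents and trademarks (non-produced assets) 181.5.)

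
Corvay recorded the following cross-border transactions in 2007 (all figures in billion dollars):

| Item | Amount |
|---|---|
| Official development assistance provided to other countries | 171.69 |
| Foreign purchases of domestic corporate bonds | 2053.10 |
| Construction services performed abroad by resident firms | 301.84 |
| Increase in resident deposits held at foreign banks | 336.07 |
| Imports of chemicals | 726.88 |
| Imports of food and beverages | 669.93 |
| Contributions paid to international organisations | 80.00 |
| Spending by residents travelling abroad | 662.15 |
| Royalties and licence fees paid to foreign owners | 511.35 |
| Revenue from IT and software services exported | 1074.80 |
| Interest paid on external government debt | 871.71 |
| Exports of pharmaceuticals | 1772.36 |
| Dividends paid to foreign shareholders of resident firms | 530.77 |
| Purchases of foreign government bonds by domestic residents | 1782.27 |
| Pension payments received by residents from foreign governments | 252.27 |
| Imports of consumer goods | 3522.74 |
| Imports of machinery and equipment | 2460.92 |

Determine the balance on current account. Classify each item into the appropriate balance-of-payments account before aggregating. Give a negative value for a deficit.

-6806.87

Goods: -3522.74 - 2460.92 + 1772.36 - 726.88 - 669.93 = -5608.11
Services: 1074.80 - 662.15 - 511.35 + 301.84 = 203.14
Primary income: -871.71 - 530.77 = -1402.48
Secondary income: -171.69 - 80.00 + 252.27 = 0.58
Current account = (-5608.11) + 203.14 + (-1402.48) + 0.58 = -6806.87
(Excluded from the current account — financial account: foreign purchases of domestic corporate bonds 2053.10, increase in resident deposits held at foreign banks 336.07, purchases of foreign government bonds by domestic residents 1782.27.)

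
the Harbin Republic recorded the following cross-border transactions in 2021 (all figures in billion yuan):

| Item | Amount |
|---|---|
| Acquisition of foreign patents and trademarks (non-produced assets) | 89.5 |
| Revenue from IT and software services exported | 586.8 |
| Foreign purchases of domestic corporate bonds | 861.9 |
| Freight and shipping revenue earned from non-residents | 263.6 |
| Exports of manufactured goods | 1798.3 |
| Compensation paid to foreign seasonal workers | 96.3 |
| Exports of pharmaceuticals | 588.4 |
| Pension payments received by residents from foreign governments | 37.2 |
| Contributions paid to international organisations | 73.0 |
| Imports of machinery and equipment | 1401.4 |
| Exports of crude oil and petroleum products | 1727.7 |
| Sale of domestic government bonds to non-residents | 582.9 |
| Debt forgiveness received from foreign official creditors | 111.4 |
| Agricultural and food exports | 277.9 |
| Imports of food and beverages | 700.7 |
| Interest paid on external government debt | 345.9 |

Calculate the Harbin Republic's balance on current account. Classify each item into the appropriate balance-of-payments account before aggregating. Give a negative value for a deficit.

2662.6

Goods: -1401.4 + 1727.7 - 700.7 + 1798.3 + 588.4 + 277.9 = 2290.2
Services: 586.8 + 263.6 = 850.4
Primary income: -345.9 - 96.3 = -442.2
Secondary income: -73.0 + 37.2 = -35.8
Current account = 2290.2 + 850.4 + (-442.2) + (-35.8) = 2662.6
(Excluded from the current account — capital account: acquisition of foreign patents and trademarks (non-produced assets) 89.5, debt forgiveness received from foreign official creditors 111.4; financial account: foreign purchases of domestic corporate bonds 861.9, sale of domestic government bonds to non-residents 582.9.)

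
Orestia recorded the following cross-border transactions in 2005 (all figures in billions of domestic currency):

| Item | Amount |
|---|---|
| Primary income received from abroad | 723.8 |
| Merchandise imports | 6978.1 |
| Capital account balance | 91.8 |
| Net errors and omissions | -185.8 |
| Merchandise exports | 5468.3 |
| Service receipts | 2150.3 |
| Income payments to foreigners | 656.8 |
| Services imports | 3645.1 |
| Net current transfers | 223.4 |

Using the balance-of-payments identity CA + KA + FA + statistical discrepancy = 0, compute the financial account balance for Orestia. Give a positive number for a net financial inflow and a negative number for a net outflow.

Goods balance = 5468.3 - 6978.1 = -1509.8
Services balance = 2150.3 - 3645.1 = -1494.8
Trade balance (goods + services) = -1509.8 + (-1494.8) = -3004.6
Net primary income = 723.8 - 656.8 = 67.0
Net secondary income = 223.4
Current account = -3004.6 + 67.0 + 223.4 = -2714.2
Financial account = -(-2714.2 + 91.8 + (-185.8)) = 2808.2

2808.2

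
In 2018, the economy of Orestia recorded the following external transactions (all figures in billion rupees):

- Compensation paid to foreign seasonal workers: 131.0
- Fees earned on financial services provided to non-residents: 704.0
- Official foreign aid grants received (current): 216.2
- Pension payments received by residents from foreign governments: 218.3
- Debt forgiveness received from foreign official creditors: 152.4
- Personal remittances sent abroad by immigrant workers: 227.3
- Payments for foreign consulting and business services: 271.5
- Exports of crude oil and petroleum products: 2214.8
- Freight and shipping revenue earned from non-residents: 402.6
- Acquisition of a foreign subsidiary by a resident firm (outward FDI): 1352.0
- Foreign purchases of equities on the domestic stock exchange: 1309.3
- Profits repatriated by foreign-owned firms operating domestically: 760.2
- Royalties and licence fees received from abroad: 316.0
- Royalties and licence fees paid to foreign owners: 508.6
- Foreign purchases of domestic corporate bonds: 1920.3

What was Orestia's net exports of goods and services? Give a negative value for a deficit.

2857.3

Goods: 2214.8
Services: -271.5 + 402.6 + 316.0 + 704.0 - 508.6 = 642.5
Trade balance = 2214.8 + 642.5 = 2857.3
(Excluded from the trade balance — primary income: compensation paid to foreign seasonal workers 131.0, profits repatriated by foreign-owned firms operating domestically 760.2; secondary income: official foreign aid grants received (current) 216.2, pension payments received by residents from foreign governments 218.3, personal remittances sent abroad by immigrant workers 227.3; capital account: debt forgiveness received from foreign official creditors 152.4; financial account: acquisition of a foreign subsidiary by a resident firm (outward FDI) 1352.0, foreign purchases of equities on the domestic stock exchange 1309.3, foreign purchases of domestic corporate bonds 1920.3.)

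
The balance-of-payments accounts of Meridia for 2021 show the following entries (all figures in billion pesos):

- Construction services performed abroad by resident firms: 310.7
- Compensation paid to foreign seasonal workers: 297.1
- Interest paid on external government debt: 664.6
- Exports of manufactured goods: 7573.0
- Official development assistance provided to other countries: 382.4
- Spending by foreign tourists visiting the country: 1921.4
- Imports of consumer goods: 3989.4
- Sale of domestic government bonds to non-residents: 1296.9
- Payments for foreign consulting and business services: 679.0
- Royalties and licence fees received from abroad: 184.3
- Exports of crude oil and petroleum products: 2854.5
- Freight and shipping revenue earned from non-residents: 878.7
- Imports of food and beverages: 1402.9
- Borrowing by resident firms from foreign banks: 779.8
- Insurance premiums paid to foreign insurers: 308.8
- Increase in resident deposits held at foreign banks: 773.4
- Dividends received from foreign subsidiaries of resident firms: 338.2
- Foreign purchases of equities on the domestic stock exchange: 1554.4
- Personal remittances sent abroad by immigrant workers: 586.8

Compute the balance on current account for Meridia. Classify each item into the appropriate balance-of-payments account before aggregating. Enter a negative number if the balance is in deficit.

5749.8

Goods: -1402.9 + 2854.5 + 7573.0 - 3989.4 = 5035.2
Services: 878.7 + 184.3 + 1921.4 - 679.0 - 308.8 + 310.7 = 2307.3
Primary income: 338.2 - 664.6 - 297.1 = -623.5
Secondary income: -382.4 - 586.8 = -969.2
Current account = 5035.2 + 2307.3 + (-623.5) + (-969.2) = 5749.8
(Excluded from the current account — financial account: sale of domestic government bonds to non-residents 1296.9, borrowing by resident firms from foreign banks 779.8, increase in resident deposits held at foreign banks 773.4, foreign purchases of equities on the domestic stock exchange 1554.4.)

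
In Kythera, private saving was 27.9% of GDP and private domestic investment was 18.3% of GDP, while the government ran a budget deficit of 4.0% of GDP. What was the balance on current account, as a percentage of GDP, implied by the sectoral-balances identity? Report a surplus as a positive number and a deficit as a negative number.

By the sectoral-balances identity, CA = (S_private - I) + (T - G).
Private balance = 27.9 - 18.3 = 9.6
Government balance (T - G) = -4.0
CA = 9.6 + (-4.0) = 5.6

5.6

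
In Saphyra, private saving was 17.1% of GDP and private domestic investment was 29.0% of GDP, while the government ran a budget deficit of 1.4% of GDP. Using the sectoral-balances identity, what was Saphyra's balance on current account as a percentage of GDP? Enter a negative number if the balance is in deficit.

By the sectoral-balances identity, CA = (S_private - I) + (T - G).
Private balance = 17.1 - 29.0 = -11.9
Government balance (T - G) = -1.4
CA = -11.9 + (-1.4) = -13.3

-13.3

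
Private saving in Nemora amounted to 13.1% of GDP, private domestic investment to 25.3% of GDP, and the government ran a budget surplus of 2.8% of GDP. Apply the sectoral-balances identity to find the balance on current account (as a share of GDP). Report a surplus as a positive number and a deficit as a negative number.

-9.4

By the sectoral-balances identity, CA = (S_private - I) + (T - G).
Private balance = 13.1 - 25.3 = -12.2
Government balance (T - G) = 2.8
CA = -12.2 + 2.8 = -9.4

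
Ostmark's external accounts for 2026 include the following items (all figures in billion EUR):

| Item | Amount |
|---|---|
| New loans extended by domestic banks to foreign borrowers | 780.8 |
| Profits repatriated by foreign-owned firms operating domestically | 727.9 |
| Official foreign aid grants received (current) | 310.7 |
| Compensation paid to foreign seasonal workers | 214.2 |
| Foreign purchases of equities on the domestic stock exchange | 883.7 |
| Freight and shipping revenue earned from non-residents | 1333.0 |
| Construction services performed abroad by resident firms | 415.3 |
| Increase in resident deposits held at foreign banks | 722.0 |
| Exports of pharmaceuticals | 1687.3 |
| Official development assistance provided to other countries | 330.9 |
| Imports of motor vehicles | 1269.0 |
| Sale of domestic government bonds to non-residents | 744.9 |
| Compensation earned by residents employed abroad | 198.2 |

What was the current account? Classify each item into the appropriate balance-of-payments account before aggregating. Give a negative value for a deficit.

1402.5

Goods: -1269.0 + 1687.3 = 418.3
Services: 1333.0 + 415.3 = 1748.3
Primary income: -727.9 - 214.2 + 198.2 = -743.9
Secondary income: -330.9 + 310.7 = -20.2
Current account = 418.3 + 1748.3 + (-743.9) + (-20.2) = 1402.5
(Excluded from the current account — financial account: new loans extended by domestic banks to foreign borrowers 780.8, foreign purchases of equities on the domestic stock exchange 883.7, increase in resident deposits held at foreign banks 722.0, sale of domestic government bonds to non-residents 744.9.)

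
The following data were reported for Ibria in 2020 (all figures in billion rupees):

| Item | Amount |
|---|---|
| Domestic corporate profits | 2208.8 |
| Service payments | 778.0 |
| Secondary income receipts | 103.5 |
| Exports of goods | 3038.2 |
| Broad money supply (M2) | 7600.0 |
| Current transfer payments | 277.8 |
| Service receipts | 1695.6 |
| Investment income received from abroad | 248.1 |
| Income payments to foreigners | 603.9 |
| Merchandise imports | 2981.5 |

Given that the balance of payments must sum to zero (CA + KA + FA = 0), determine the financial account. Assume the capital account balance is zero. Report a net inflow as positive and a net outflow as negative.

Goods balance = 3038.2 - 2981.5 = 56.7
Services balance = 1695.6 - 778.0 = 917.6
Trade balance (goods + services) = 56.7 + 917.6 = 974.3
Net primary income = 248.1 - 603.9 = -355.8
Net secondary income = 103.5 - 277.8 = -174.3
Current account = 974.3 + (-355.8) + (-174.3) = 444.2
Financial account = -(444.2) = -444.2

-444.2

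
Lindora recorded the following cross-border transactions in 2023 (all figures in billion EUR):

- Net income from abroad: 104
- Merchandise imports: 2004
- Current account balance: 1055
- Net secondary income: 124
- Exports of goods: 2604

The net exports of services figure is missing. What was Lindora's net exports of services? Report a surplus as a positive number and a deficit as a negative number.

227

Current account = goods balance + services balance + net primary income + net secondary income
Sum of the known components = 828
Net exports of services = CA - (known components) = 1055 - 828 = 227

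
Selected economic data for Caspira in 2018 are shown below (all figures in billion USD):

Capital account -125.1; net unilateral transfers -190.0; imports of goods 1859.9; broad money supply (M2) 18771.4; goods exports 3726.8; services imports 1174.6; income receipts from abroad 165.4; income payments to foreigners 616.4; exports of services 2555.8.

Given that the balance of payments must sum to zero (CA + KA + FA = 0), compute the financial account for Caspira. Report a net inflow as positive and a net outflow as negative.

Goods balance = 3726.8 - 1859.9 = 1866.9
Services balance = 2555.8 - 1174.6 = 1381.2
Trade balance (goods + services) = 1866.9 + 1381.2 = 3248.1
Net primary income = 165.4 - 616.4 = -451.0
Net secondary income = -190.0
Current account = 3248.1 + (-451.0) + (-190.0) = 2607.1
Financial account = -(2607.1 + (-125.1)) = -2482.0

-2482.0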